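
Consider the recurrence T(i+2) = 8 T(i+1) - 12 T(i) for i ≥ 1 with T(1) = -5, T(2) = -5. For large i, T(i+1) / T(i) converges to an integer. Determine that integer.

The characteristic equation is r^2 - 8r + 12 = 0, which factors as (r - 6)(r - 2) = 0.
So the roots are 6 and 2. Since |6| > |2| and the coefficient of 6^i is non-zero, the ratio tends to 6.

6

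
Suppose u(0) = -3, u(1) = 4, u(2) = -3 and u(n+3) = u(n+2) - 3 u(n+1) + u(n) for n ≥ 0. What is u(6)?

u(3) = (-3) - 3(4) + (-3) = -18
u(4) = (-18) - 3(-3) + 4 = -5
u(5) = (-5) - 3(-18) + (-3) = 46
u(6) = 46 - 3(-5) + (-18) = 43

43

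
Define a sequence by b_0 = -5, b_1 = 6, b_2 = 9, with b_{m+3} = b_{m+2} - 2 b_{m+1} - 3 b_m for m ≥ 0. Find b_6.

-63

b_3 = 9 - 2·6 - 3·(-5) = 12
b_4 = 12 - 2·9 - 3·6 = -24
b_5 = (-24) - 2·12 - 3·9 = -75
b_6 = (-75) - 2·(-24) - 3·12 = -63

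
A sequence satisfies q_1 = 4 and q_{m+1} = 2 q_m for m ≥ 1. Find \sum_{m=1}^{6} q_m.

q_2 = 2(4) = 8
q_3 = 2(8) = 16
q_4 = 2(16) = 32
q_5 = 2(32) = 64
q_6 = 2(64) = 128
Sum = 4 + 8 + 16 + 32 + 64 + 128 = 252

252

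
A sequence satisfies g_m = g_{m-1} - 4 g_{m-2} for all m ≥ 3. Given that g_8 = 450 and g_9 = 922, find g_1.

Rearranging, g_{m-2} = (g_m - g_{m-1}) / -4.
g_7 = (922 - 450) / -4 = 472/-4 = -118
g_6 = (450 - (-118)) / -4 = 568/-4 = -142
g_5 = (-118 - (-142)) / -4 = 24/-4 = -6
g_4 = (-142 - (-6)) / -4 = -136/-4 = 34
g_3 = (-6 - 34) / -4 = -40/-4 = 10
g_2 = (34 - 10) / -4 = 24/-4 = -6
g_1 = (10 - (-6)) / -4 = 16/-4 = -4

-4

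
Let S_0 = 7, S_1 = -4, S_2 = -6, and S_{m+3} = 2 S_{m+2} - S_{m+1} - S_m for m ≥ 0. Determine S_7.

S_3 = 2*(-6) - (-4) - 7 = -15
S_4 = 2*(-15) - (-6) - (-4) = -20
S_5 = 2*(-20) - (-15) - (-6) = -19
S_6 = 2*(-19) - (-20) - (-15) = -3
S_7 = 2*(-3) - (-19) - (-20) = 33

33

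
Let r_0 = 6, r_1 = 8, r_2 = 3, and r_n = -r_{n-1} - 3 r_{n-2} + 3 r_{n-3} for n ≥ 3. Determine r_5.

12

r_3 = -3 - 3*8 + 3*6 = -9
r_4 = -(-9) - 3*3 + 3*8 = 24
r_5 = -24 - 3*(-9) + 3*3 = 12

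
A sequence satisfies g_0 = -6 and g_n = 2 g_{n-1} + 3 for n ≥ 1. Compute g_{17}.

The fixed point is 3/(1 - 2) = -3, so g_n + 3 = 2(g_{n-1} + 3).
Hence g_n = -3·2^n - 3.
g_{17} = -3·2^{17} - 3 = -3·131072 - 3 = -393219.

-393219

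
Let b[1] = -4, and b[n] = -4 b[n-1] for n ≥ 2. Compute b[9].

b[2] = -4*(-4) = 16
b[3] = -4*16 = -64
b[4] = -4*(-64) = 256
b[5] = -4*256 = -1024
b[6] = -4*(-1024) = 4096
b[7] = -4*4096 = -16384
b[8] = -4*(-16384) = 65536
b[9] = -4*65536 = -262144

-262144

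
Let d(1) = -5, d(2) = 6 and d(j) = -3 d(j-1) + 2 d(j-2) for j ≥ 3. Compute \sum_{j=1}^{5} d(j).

d(3) = -3(6) + 2(-5) = -28
d(4) = -3(-28) + 2(6) = 96
d(5) = -3(96) + 2(-28) = -344
Sum = (-5) + 6 + (-28) + 96 + (-344) = -275

-275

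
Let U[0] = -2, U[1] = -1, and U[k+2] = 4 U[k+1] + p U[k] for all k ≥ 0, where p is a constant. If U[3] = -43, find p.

3

U[2] = -4 - 2p
U[3] = -16 - 9p
So -16 - 9p = -43, giving p = 3.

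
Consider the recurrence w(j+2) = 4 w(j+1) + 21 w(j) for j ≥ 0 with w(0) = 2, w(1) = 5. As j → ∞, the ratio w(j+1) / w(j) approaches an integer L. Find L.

The characteristic equation is r^2 - 4r - 21 = 0, which factors as (r - 7)(r + 3) = 0.
So the roots are 7 and -3. Since |7| > |-3| and the coefficient of 7^j is non-zero, the ratio tends to 7.

7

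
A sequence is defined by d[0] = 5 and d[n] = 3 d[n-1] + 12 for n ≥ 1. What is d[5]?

d[1] = 3(5) + 12 = 27
d[2] = 3(27) + 12 = 93
d[3] = 3(93) + 12 = 291
d[4] = 3(291) + 12 = 885
d[5] = 3(885) + 12 = 2667

2667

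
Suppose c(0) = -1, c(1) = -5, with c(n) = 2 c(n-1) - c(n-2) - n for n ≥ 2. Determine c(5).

c(2) = 2(-5) - (-1) - 2 = -11
c(3) = 2(-11) - (-5) - 3 = -20
c(4) = 2(-20) - (-11) - 4 = -33
c(5) = 2(-33) - (-20) - 5 = -51

-51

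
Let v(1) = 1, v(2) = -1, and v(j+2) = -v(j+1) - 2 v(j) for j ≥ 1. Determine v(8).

v(3) = -(-1) - 2*1 = -1
v(4) = -(-1) - 2*(-1) = 3
v(5) = -3 - 2*(-1) = -1
v(6) = -(-1) - 2*3 = -5
v(7) = -(-5) - 2*(-1) = 7
v(8) = -7 - 2*(-5) = 3

3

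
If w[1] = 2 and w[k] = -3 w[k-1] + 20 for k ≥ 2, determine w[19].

The fixed point is 20/(1 + 3) = 5, so w[k] - 5 = -3(w[k-1] - 5).
Hence w[k] = -3·(-3)^{k-1} + 5.
w[19] = -3·(-3)^{18} + 5 = -3·387420489 + 5 = -1162261462.

-1162261462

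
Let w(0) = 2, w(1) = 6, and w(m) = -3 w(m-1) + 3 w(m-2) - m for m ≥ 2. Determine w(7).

w(2) = -3(6) + 3(2) - 2 = -14
w(3) = -3(-14) + 3(6) - 3 = 57
w(4) = -3(57) + 3(-14) - 4 = -217
w(5) = -3(-217) + 3(57) - 5 = 817
w(6) = -3(817) + 3(-217) - 6 = -3108
w(7) = -3(-3108) + 3(817) - 7 = 11768

11768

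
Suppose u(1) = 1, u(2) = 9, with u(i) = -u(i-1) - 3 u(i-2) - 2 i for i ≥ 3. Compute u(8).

225

u(3) = -9 - 3*1 - 6 = -18
u(4) = -(-18) - 3*9 - 8 = -17
u(5) = -(-17) - 3*(-18) - 10 = 61
u(6) = -61 - 3*(-17) - 12 = -22
u(7) = -(-22) - 3*61 - 14 = -175
u(8) = -(-175) - 3*(-22) - 16 = 225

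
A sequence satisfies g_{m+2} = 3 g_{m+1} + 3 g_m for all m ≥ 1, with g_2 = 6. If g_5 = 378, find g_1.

Let g_1 = v.
g_3 = 18 + 3v
g_4 = 72 + 9v
g_5 = 270 + 36v
So 270 + 36v = 378, giving v = 3.

3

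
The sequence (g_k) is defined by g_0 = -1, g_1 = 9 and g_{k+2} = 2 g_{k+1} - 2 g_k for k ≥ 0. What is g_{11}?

g_2 = 2·9 - 2·(-1) = 20
g_3 = 2·20 - 2·9 = 22
g_4 = 2·22 - 2·20 = 4
g_5 = 2·4 - 2·22 = -36
g_6 = 2·(-36) - 2·4 = -80
g_7 = 2·(-80) - 2·(-36) = -88
g_8 = 2·(-88) - 2·(-80) = -16
g_9 = 2·(-16) - 2·(-88) = 144
g_{10} = 2·144 - 2·(-16) = 320
g_{11} = 2·320 - 2·144 = 352

352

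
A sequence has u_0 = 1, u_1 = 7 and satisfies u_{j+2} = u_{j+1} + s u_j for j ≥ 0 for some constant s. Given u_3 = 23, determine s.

u_2 = 7 + s
u_3 = 7 + 8s
So 7 + 8s = 23, giving s = 2.

2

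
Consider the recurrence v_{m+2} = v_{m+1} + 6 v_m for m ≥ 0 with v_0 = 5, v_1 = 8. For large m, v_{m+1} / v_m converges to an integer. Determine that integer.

3

The characteristic equation is r^2 - r - 6 = 0, which factors as (r - 3)(r + 2) = 0.
So the roots are 3 and -2. Since |3| > |-2| and the coefficient of 3^m is non-zero, the ratio tends to 3.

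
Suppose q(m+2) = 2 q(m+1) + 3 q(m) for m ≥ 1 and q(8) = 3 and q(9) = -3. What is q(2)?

Rearranging, q(m-2) = (q(m) - 2 q(m-1)) / 3.
q(7) = (-3 - 2*3) / 3 = -9/3 = -3
q(6) = (3 - 2*(-3)) / 3 = 9/3 = 3
q(5) = (-3 - 2*3) / 3 = -9/3 = -3
q(4) = (3 - 2*(-3)) / 3 = 9/3 = 3
q(3) = (-3 - 2*3) / 3 = -9/3 = -3
q(2) = (3 - 2*(-3)) / 3 = 9/3 = 3

3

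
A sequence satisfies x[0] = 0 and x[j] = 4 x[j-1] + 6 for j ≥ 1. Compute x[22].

35184372088830

The fixed point is 6/(1 - 4) = -2, so x[j] + 2 = 4(x[j-1] + 2).
Hence x[j] = 2·4^j - 2.
x[22] = 2·4^{22} - 2 = 2·17592186044416 - 2 = 35184372088830.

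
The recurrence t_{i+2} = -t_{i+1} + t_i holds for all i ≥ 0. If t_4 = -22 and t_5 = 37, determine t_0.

Rearranging, t_{i-2} = t_i + t_{i-1}.
t_3 = 37 + (-22) = 15
t_2 = -22 + 15 = -7
t_1 = 15 + (-7) = 8
t_0 = -7 + 8 = 1

1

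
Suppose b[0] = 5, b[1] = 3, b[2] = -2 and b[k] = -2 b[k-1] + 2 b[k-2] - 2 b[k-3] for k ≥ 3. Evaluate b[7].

204

b[3] = -2*(-2) + 2*3 - 2*5 = 0
b[4] = -2*0 + 2*(-2) - 2*3 = -10
b[5] = -2*(-10) + 2*0 - 2*(-2) = 24
b[6] = -2*24 + 2*(-10) - 2*0 = -68
b[7] = -2*(-68) + 2*24 - 2*(-10) = 204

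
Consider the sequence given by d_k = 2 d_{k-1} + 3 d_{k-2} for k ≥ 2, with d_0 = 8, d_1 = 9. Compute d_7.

9291

d_2 = 2(9) + 3(8) = 42
d_3 = 2(42) + 3(9) = 111
d_4 = 2(111) + 3(42) = 348
d_5 = 2(348) + 3(111) = 1029
d_6 = 2(1029) + 3(348) = 3102
d_7 = 2(3102) + 3(1029) = 9291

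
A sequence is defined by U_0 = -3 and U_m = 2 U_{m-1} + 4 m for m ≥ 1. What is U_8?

U_1 = 2*(-3) + 4 = -2
U_2 = 2*(-2) + 8 = 4
U_3 = 2*4 + 12 = 20
U_4 = 2*20 + 16 = 56
U_5 = 2*56 + 20 = 132
U_6 = 2*132 + 24 = 288
U_7 = 2*288 + 28 = 604
U_8 = 2*604 + 32 = 1240

1240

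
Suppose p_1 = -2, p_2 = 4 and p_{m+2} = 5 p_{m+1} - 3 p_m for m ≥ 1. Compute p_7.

p_3 = 5(4) - 3(-2) = 26
p_4 = 5(26) - 3(4) = 118
p_5 = 5(118) - 3(26) = 512
p_6 = 5(512) - 3(118) = 2206
p_7 = 5(2206) - 3(512) = 9494

9494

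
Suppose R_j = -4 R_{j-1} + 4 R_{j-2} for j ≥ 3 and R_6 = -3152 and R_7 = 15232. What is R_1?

7

Rearranging, R_{j-2} = (R_j + 4 R_{j-1}) / 4.
R_5 = (15232 + 4·(-3152)) / 4 = 2624/4 = 656
R_4 = (-3152 + 4·656) / 4 = -528/4 = -132
R_3 = (656 + 4·(-132)) / 4 = 128/4 = 32
R_2 = (-132 + 4·32) / 4 = -4/4 = -1
R_1 = (32 + 4·(-1)) / 4 = 28/4 = 7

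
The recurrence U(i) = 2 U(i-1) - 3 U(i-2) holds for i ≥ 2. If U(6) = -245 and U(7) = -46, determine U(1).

Rearranging, U(i-2) = (U(i) - 2 U(i-1)) / -3.
U(5) = (-46 - 2·(-245)) / -3 = 444/-3 = -148
U(4) = (-245 - 2·(-148)) / -3 = 51/-3 = -17
U(3) = (-148 - 2·(-17)) / -3 = -114/-3 = 38
U(2) = (-17 - 2·38) / -3 = -93/-3 = 31
U(1) = (38 - 2·31) / -3 = -24/-3 = 8

8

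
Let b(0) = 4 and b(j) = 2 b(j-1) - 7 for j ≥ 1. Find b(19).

The fixed point is -7/(1 - 2) = 7, so b(j) - 7 = 2(b(j-1) - 7).
Hence b(j) = -3·2^j + 7.
b(19) = -3·2^{19} + 7 = -3·524288 + 7 = -1572857.

-1572857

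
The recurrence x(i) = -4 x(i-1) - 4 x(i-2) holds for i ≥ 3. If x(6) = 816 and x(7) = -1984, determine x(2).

Rearranging, x(i-2) = (x(i) + 4 x(i-1)) / -4.
x(5) = (-1984 + 4*816) / -4 = 1280/-4 = -320
x(4) = (816 + 4*(-320)) / -4 = -464/-4 = 116
x(3) = (-320 + 4*116) / -4 = 144/-4 = -36
x(2) = (116 + 4*(-36)) / -4 = -28/-4 = 7

7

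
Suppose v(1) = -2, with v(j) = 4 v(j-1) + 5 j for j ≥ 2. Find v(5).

473

v(2) = 4*(-2) + 10 = 2
v(3) = 4*2 + 15 = 23
v(4) = 4*23 + 20 = 112
v(5) = 4*112 + 25 = 473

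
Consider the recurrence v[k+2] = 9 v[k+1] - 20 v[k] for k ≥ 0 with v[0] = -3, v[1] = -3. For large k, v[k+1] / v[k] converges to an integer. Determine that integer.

The characteristic equation is r^2 - 9r + 20 = 0, which factors as (r - 5)(r - 4) = 0.
So the roots are 5 and 4. Since |5| > |4| and the coefficient of 5^k is non-zero, the ratio tends to 5.

5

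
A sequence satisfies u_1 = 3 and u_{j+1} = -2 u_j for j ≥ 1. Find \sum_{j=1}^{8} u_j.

-255

u_2 = -2·3 = -6
u_3 = -2·(-6) = 12
u_4 = -2·12 = -24
u_5 = -2·(-24) = 48
u_6 = -2·48 = -96
u_7 = -2·(-96) = 192
u_8 = -2·192 = -384
Sum = 3 + (-6) + 12 + (-24) + 48 + (-96) + 192 + (-384) = -255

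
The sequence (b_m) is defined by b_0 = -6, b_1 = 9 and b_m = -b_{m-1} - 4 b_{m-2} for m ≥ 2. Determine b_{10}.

-6849

b_2 = -9 - 4·(-6) = 15
b_3 = -15 - 4·9 = -51
b_4 = -(-51) - 4·15 = -9
b_5 = -(-9) - 4·(-51) = 213
b_6 = -213 - 4·(-9) = -177
b_7 = -(-177) - 4·213 = -675
b_8 = -(-675) - 4·(-177) = 1383
b_9 = -1383 - 4·(-675) = 1317
b_{10} = -1317 - 4·1383 = -6849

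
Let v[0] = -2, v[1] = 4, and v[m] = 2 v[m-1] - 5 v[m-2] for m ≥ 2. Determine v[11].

-20864

v[2] = 2(4) - 5(-2) = 18
v[3] = 2(18) - 5(4) = 16
v[4] = 2(16) - 5(18) = -58
v[5] = 2(-58) - 5(16) = -196
v[6] = 2(-196) - 5(-58) = -102
v[7] = 2(-102) - 5(-196) = 776
v[8] = 2(776) - 5(-102) = 2062
v[9] = 2(2062) - 5(776) = 244
v[10] = 2(244) - 5(2062) = -9822
v[11] = 2(-9822) - 5(244) = -20864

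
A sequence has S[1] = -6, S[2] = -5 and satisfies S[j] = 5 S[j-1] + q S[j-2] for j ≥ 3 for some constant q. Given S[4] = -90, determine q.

S[3] = -25 - 6q
S[4] = -125 - 35q
So -125 - 35q = -90, giving q = -1.

-1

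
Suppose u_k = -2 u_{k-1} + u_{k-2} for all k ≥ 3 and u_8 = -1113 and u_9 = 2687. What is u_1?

-1

Rearranging, u_{k-2} = u_k + 2 u_{k-1}.
u_7 = 2687 + 2·(-1113) = 461
u_6 = -1113 + 2·461 = -191
u_5 = 461 + 2·(-191) = 79
u_4 = -191 + 2·79 = -33
u_3 = 79 + 2·(-33) = 13
u_2 = -33 + 2·13 = -7
u_1 = 13 + 2·(-7) = -1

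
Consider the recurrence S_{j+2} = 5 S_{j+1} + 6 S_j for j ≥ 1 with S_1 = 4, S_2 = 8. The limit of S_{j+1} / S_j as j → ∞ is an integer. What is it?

The characteristic equation is r^2 - 5r - 6 = 0, which factors as (r - 6)(r + 1) = 0.
So the roots are 6 and -1. Since |6| > |-1| and the coefficient of 6^j is non-zero, the ratio tends to 6.

6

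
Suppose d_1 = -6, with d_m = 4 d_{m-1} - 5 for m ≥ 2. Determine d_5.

d_2 = 4(-6) - 5 = -29
d_3 = 4(-29) - 5 = -121
d_4 = 4(-121) - 5 = -489
d_5 = 4(-489) - 5 = -1961

-1961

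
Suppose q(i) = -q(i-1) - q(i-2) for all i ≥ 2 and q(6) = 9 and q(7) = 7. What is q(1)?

7

Rearranging, q(i-2) = -(q(i) + q(i-1)).
q(5) = -(7 + 9) = -16
q(4) = -(9 + (-16)) = 7
q(3) = -(-16 + 7) = 9
q(2) = -(7 + 9) = -16
q(1) = -(9 + (-16)) = 7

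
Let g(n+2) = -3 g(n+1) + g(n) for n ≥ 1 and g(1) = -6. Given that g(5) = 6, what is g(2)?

-2

Let g(2) = v.
g(3) = -6 - 3v
g(4) = 18 + 10v
g(5) = -60 - 33v
So -60 - 33v = 6, giving v = -2.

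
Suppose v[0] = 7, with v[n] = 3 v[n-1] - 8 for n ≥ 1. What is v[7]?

6565

v[1] = 3*7 - 8 = 13
v[2] = 3*13 - 8 = 31
v[3] = 3*31 - 8 = 85
v[4] = 3*85 - 8 = 247
v[5] = 3*247 - 8 = 733
v[6] = 3*733 - 8 = 2191
v[7] = 3*2191 - 8 = 6565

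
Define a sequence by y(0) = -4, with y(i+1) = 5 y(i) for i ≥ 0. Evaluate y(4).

y(1) = 5(-4) = -20
y(2) = 5(-20) = -100
y(3) = 5(-100) = -500
y(4) = 5(-500) = -2500

-2500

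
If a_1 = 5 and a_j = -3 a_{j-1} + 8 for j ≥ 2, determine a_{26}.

-2541865828327

The fixed point is 8/(1 + 3) = 2, so a_j - 2 = -3(a_{j-1} - 2).
Hence a_j = 3·(-3)^{j-1} + 2.
a_{26} = 3·(-3)^{25} + 2 = 3·-847288609443 + 2 = -2541865828327.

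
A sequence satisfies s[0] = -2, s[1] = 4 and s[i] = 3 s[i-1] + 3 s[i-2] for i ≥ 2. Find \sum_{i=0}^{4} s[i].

146

s[2] = 3·4 + 3·(-2) = 6
s[3] = 3·6 + 3·4 = 30
s[4] = 3·30 + 3·6 = 108
Sum = (-2) + 4 + 6 + 30 + 108 = 146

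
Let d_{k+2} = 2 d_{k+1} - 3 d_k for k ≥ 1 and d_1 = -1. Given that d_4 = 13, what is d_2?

7

Let d_2 = z.
d_3 = 3 + 2z
d_4 = 6 + z
So 6 + z = 13, giving z = 7.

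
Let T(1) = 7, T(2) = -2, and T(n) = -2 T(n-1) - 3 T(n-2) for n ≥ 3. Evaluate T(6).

T(3) = -2·(-2) - 3·7 = -17
T(4) = -2·(-17) - 3·(-2) = 40
T(5) = -2·40 - 3·(-17) = -29
T(6) = -2·(-29) - 3·40 = -62

-62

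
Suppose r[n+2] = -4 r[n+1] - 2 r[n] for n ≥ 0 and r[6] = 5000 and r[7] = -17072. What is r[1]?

-6

Rearranging, r[n-2] = (r[n] + 4 r[n-1]) / -2.
r[5] = (-17072 + 4*5000) / -2 = 2928/-2 = -1464
r[4] = (5000 + 4*(-1464)) / -2 = -856/-2 = 428
r[3] = (-1464 + 4*428) / -2 = 248/-2 = -124
r[2] = (428 + 4*(-124)) / -2 = -68/-2 = 34
r[1] = (-124 + 4*34) / -2 = 12/-2 = -6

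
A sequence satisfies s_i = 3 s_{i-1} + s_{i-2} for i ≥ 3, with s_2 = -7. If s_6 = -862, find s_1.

Let s_1 = y.
s_3 = -21 + y
s_4 = -70 + 3y
s_5 = -231 + 10y
s_6 = -763 + 33y
So -763 + 33y = -862, giving y = -3.

-3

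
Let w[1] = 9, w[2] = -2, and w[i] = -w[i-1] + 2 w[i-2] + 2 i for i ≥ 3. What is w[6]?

w[3] = -(-2) + 2*9 + 6 = 26
w[4] = -26 + 2*(-2) + 8 = -22
w[5] = -(-22) + 2*26 + 10 = 84
w[6] = -84 + 2*(-22) + 12 = -116

-116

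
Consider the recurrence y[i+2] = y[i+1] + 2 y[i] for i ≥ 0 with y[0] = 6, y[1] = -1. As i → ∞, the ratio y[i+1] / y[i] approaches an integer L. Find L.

The characteristic equation is r^2 - r - 2 = 0, which factors as (r - 2)(r + 1) = 0.
So the roots are 2 and -1. Since |2| > |-1| and the coefficient of 2^i is non-zero, the ratio tends to 2.

2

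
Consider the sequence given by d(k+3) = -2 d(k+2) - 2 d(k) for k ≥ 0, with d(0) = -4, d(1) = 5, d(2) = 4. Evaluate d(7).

68

d(3) = -2*4 - 2*(-4) = 0
d(4) = -2*0 - 2*5 = -10
d(5) = -2*(-10) - 2*4 = 12
d(6) = -2*12 - 2*0 = -24
d(7) = -2*(-24) - 2*(-10) = 68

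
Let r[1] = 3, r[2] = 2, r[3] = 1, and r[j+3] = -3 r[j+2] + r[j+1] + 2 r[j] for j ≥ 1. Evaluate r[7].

-111

r[4] = -3*1 + 2 + 2*3 = 5
r[5] = -3*5 + 1 + 2*2 = -10
r[6] = -3*(-10) + 5 + 2*1 = 37
r[7] = -3*37 + (-10) + 2*5 = -111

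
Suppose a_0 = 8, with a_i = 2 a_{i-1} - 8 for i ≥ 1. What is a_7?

8

a_1 = 2*8 - 8 = 8
a_2 = 2*8 - 8 = 8
a_3 = 2*8 - 8 = 8
a_4 = 2*8 - 8 = 8
a_5 = 2*8 - 8 = 8
a_6 = 2*8 - 8 = 8
a_7 = 2*8 - 8 = 8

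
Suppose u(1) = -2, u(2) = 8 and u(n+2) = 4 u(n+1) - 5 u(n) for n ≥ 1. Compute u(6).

u(3) = 4*8 - 5*(-2) = 42
u(4) = 4*42 - 5*8 = 128
u(5) = 4*128 - 5*42 = 302
u(6) = 4*302 - 5*128 = 568

568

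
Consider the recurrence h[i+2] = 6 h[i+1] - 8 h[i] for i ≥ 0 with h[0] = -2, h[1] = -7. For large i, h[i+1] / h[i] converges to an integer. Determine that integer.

4

The characteristic equation is r^2 - 6r + 8 = 0, which factors as (r - 4)(r - 2) = 0.
So the roots are 4 and 2. Since |4| > |2| and the coefficient of 4^i is non-zero, the ratio tends to 4.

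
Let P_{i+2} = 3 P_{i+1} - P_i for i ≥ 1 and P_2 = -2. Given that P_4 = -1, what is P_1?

Let P_1 = z.
P_3 = -6 - z
P_4 = -16 - 3z
So -16 - 3z = -1, giving z = -5.

-5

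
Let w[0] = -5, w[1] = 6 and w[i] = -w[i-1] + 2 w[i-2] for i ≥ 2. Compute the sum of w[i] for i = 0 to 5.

69

w[2] = -6 + 2(-5) = -16
w[3] = -(-16) + 2(6) = 28
w[4] = -28 + 2(-16) = -60
w[5] = -(-60) + 2(28) = 116
Sum = (-5) + 6 + (-16) + 28 + (-60) + 116 = 69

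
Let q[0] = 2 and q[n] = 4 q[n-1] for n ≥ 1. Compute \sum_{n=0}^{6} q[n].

q[1] = 4(2) = 8
q[2] = 4(8) = 32
q[3] = 4(32) = 128
q[4] = 4(128) = 512
q[5] = 4(512) = 2048
q[6] = 4(2048) = 8192
Sum = 2 + 8 + 32 + 128 + 512 + 2048 + 8192 = 10922

10922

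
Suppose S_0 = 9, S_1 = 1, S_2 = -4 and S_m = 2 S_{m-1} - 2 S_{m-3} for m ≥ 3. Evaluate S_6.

-148

S_3 = 2*(-4) - 2*9 = -26
S_4 = 2*(-26) - 2*1 = -54
S_5 = 2*(-54) - 2*(-4) = -100
S_6 = 2*(-100) - 2*(-26) = -148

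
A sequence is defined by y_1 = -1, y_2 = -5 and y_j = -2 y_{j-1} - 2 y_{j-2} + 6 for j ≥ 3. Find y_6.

y_3 = -2*(-5) - 2*(-1) + 6 = 18
y_4 = -2*18 - 2*(-5) + 6 = -20
y_5 = -2*(-20) - 2*18 + 6 = 10
y_6 = -2*10 - 2*(-20) + 6 = 26

26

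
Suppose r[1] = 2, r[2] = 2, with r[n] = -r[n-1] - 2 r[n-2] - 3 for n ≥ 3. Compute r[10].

r[3] = -2 - 2*2 - 3 = -9
r[4] = -(-9) - 2*2 - 3 = 2
r[5] = -2 - 2*(-9) - 3 = 13
r[6] = -13 - 2*2 - 3 = -20
r[7] = -(-20) - 2*13 - 3 = -9
r[8] = -(-9) - 2*(-20) - 3 = 46
r[9] = -46 - 2*(-9) - 3 = -31
r[10] = -(-31) - 2*46 - 3 = -64

-64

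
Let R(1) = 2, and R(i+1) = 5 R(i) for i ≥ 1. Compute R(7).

R(2) = 5(2) = 10
R(3) = 5(10) = 50
R(4) = 5(50) = 250
R(5) = 5(250) = 1250
R(6) = 5(1250) = 6250
R(7) = 5(6250) = 31250

31250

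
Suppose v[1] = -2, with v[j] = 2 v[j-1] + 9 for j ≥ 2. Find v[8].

887

v[2] = 2(-2) + 9 = 5
v[3] = 2(5) + 9 = 19
v[4] = 2(19) + 9 = 47
v[5] = 2(47) + 9 = 103
v[6] = 2(103) + 9 = 215
v[7] = 2(215) + 9 = 439
v[8] = 2(439) + 9 = 887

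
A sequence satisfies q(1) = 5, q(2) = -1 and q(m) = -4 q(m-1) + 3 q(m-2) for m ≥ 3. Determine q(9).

173413

q(3) = -4(-1) + 3(5) = 19
q(4) = -4(19) + 3(-1) = -79
q(5) = -4(-79) + 3(19) = 373
q(6) = -4(373) + 3(-79) = -1729
q(7) = -4(-1729) + 3(373) = 8035
q(8) = -4(8035) + 3(-1729) = -37327
q(9) = -4(-37327) + 3(8035) = 173413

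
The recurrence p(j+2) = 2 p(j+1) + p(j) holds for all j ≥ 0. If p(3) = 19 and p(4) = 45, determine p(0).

Rearranging, p(j-2) = p(j) - 2 p(j-1).
p(2) = 45 - 2*19 = 7
p(1) = 19 - 2*7 = 5
p(0) = 7 - 2*5 = -3

-3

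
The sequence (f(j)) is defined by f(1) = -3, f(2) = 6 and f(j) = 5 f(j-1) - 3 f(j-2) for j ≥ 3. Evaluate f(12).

21004017

f(3) = 5(6) - 3(-3) = 39
f(4) = 5(39) - 3(6) = 177
f(5) = 5(177) - 3(39) = 768
f(6) = 5(768) - 3(177) = 3309
f(7) = 5(3309) - 3(768) = 14241
f(8) = 5(14241) - 3(3309) = 61278
f(9) = 5(61278) - 3(14241) = 263667
f(10) = 5(263667) - 3(61278) = 1134501
f(11) = 5(1134501) - 3(263667) = 4881504
f(12) = 5(4881504) - 3(1134501) = 21004017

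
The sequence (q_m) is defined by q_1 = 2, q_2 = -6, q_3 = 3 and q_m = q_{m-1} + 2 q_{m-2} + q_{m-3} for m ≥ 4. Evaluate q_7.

q_4 = 3 + 2·(-6) + 2 = -7
q_5 = (-7) + 2·3 + (-6) = -7
q_6 = (-7) + 2·(-7) + 3 = -18
q_7 = (-18) + 2·(-7) + (-7) = -39

-39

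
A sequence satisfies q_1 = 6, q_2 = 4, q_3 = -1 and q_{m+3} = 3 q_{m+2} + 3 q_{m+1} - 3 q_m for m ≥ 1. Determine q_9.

q_4 = 3*(-1) + 3*4 - 3*6 = -9
q_5 = 3*(-9) + 3*(-1) - 3*4 = -42
q_6 = 3*(-42) + 3*(-9) - 3*(-1) = -150
q_7 = 3*(-150) + 3*(-42) - 3*(-9) = -549
q_8 = 3*(-549) + 3*(-150) - 3*(-42) = -1971
q_9 = 3*(-1971) + 3*(-549) - 3*(-150) = -7110

-7110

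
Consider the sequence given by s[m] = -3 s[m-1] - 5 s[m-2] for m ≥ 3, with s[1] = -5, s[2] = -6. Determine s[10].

s[3] = -3·(-6) - 5·(-5) = 43
s[4] = -3·43 - 5·(-6) = -99
s[5] = -3·(-99) - 5·43 = 82
s[6] = -3·82 - 5·(-99) = 249
s[7] = -3·249 - 5·82 = -1157
s[8] = -3·(-1157) - 5·249 = 2226
s[9] = -3·2226 - 5·(-1157) = -893
s[10] = -3·(-893) - 5·2226 = -8451

-8451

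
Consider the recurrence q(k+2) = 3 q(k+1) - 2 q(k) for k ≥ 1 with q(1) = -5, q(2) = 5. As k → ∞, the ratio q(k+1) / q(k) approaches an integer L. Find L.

2

The characteristic equation is r^2 - 3r + 2 = 0, which factors as (r - 2)(r - 1) = 0.
So the roots are 2 and 1. Since |2| > |1| and the coefficient of 2^k is non-zero, the ratio tends to 2.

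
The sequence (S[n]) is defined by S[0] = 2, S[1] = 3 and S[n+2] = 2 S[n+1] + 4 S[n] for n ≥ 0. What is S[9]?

S[2] = 2(3) + 4(2) = 14
S[3] = 2(14) + 4(3) = 40
S[4] = 2(40) + 4(14) = 136
S[5] = 2(136) + 4(40) = 432
S[6] = 2(432) + 4(136) = 1408
S[7] = 2(1408) + 4(432) = 4544
S[8] = 2(4544) + 4(1408) = 14720
S[9] = 2(14720) + 4(4544) = 47616

47616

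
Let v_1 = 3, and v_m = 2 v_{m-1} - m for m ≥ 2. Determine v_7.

v_2 = 2·3 - 2 = 4
v_3 = 2·4 - 3 = 5
v_4 = 2·5 - 4 = 6
v_5 = 2·6 - 5 = 7
v_6 = 2·7 - 6 = 8
v_7 = 2·8 - 7 = 9

9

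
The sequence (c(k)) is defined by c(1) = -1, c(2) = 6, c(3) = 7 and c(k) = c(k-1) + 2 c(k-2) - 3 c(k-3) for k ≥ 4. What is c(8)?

c(4) = 7 + 2(6) - 3(-1) = 22
c(5) = 22 + 2(7) - 3(6) = 18
c(6) = 18 + 2(22) - 3(7) = 41
c(7) = 41 + 2(18) - 3(22) = 11
c(8) = 11 + 2(41) - 3(18) = 39

39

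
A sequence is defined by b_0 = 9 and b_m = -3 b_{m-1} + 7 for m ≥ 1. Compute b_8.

b_1 = -3·9 + 7 = -20
b_2 = -3·(-20) + 7 = 67
b_3 = -3·67 + 7 = -194
b_4 = -3·(-194) + 7 = 589
b_5 = -3·589 + 7 = -1760
b_6 = -3·(-1760) + 7 = 5287
b_7 = -3·5287 + 7 = -15854
b_8 = -3·(-15854) + 7 = 47569

47569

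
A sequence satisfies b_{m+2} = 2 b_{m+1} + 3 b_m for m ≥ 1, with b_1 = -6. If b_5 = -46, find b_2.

Let b_2 = v.
b_3 = -18 + 2v
b_4 = -36 + 7v
b_5 = -126 + 20v
So -126 + 20v = -46, giving v = 4.

4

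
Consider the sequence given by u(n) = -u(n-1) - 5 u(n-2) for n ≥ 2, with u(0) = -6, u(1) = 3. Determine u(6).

u(2) = -3 - 5·(-6) = 27
u(3) = -27 - 5·3 = -42
u(4) = -(-42) - 5·27 = -93
u(5) = -(-93) - 5·(-42) = 303
u(6) = -303 - 5·(-93) = 162

162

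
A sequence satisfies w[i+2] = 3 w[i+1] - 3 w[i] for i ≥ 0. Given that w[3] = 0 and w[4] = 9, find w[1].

-3

Rearranging, w[i-2] = (w[i] - 3 w[i-1]) / -3.
w[2] = (9 - 3*0) / -3 = 9/-3 = -3
w[1] = (0 - 3*(-3)) / -3 = 9/-3 = -3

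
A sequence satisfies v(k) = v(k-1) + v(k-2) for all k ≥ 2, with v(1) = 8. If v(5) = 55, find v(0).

Let v(0) = z.
v(2) = 8 + z
v(3) = 16 + z
v(4) = 24 + 2z
v(5) = 40 + 3z
So 40 + 3z = 55, giving z = 5.

5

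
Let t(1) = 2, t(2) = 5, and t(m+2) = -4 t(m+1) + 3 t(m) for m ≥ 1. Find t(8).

t(3) = -4·5 + 3·2 = -14
t(4) = -4·(-14) + 3·5 = 71
t(5) = -4·71 + 3·(-14) = -326
t(6) = -4·(-326) + 3·71 = 1517
t(7) = -4·1517 + 3·(-326) = -7046
t(8) = -4·(-7046) + 3·1517 = 32735

32735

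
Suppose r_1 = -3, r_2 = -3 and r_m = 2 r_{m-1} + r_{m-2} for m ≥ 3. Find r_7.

-297

r_3 = 2·(-3) + (-3) = -9
r_4 = 2·(-9) + (-3) = -21
r_5 = 2·(-21) + (-9) = -51
r_6 = 2·(-51) + (-21) = -123
r_7 = 2·(-123) + (-51) = -297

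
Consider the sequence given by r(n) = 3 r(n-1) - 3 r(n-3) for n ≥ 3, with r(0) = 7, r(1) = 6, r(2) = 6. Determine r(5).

-99

r(3) = 3*6 - 3*7 = -3
r(4) = 3*(-3) - 3*6 = -27
r(5) = 3*(-27) - 3*6 = -99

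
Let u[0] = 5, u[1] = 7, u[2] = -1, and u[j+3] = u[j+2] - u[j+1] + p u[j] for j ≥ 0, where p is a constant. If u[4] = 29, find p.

3

u[3] = -8 + 5p
u[4] = -7 + 12p
So -7 + 12p = 29, giving p = 3.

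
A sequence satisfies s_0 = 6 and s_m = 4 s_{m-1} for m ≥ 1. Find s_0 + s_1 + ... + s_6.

s_1 = 4·6 = 24
s_2 = 4·24 = 96
s_3 = 4·96 = 384
s_4 = 4·384 = 1536
s_5 = 4·1536 = 6144
s_6 = 4·6144 = 24576
Sum = 6 + 24 + 96 + 384 + 1536 + 6144 + 24576 = 32766

32766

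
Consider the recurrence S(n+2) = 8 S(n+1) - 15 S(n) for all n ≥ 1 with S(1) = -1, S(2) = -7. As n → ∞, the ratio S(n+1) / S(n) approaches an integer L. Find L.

5

The characteristic equation is r^2 - 8r + 15 = 0, which factors as (r - 5)(r - 3) = 0.
So the roots are 5 and 3. Since |5| > |3| and the coefficient of 5^n is non-zero, the ratio tends to 5.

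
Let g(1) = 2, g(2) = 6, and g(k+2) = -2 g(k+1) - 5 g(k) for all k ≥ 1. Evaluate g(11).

g(3) = -2·6 - 5·2 = -22
g(4) = -2·(-22) - 5·6 = 14
g(5) = -2·14 - 5·(-22) = 82
g(6) = -2·82 - 5·14 = -234
g(7) = -2·(-234) - 5·82 = 58
g(8) = -2·58 - 5·(-234) = 1054
g(9) = -2·1054 - 5·58 = -2398
g(10) = -2·(-2398) - 5·1054 = -474
g(11) = -2·(-474) - 5·(-2398) = 12938

12938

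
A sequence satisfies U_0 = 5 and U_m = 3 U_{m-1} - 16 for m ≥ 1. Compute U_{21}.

-31381059601

The fixed point is -16/(1 - 3) = 8, so U_m - 8 = 3(U_{m-1} - 8).
Hence U_m = -3·3^m + 8.
U_{21} = -3·3^{21} + 8 = -3·10460353203 + 8 = -31381059601.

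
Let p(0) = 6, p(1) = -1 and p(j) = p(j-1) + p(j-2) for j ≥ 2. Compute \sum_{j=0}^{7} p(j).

p(2) = (-1) + 6 = 5
p(3) = 5 + (-1) = 4
p(4) = 4 + 5 = 9
p(5) = 9 + 4 = 13
p(6) = 13 + 9 = 22
p(7) = 22 + 13 = 35
Sum = 6 + (-1) + 5 + 4 + 9 + 13 + 22 + 35 = 93

93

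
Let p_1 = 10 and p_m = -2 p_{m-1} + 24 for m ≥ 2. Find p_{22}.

-4194296

The fixed point is 24/(1 + 2) = 8, so p_m - 8 = -2(p_{m-1} - 8).
Hence p_m = 2·(-2)^{m-1} + 8.
p_{22} = 2·(-2)^{21} + 8 = 2·-2097152 + 8 = -4194296.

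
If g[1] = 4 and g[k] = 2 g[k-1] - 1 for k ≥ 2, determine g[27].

The fixed point is -1/(1 - 2) = 1, so g[k] - 1 = 2(g[k-1] - 1).
Hence g[k] = 3·2^{k-1} + 1.
g[27] = 3·2^{26} + 1 = 3·67108864 + 1 = 201326593.

201326593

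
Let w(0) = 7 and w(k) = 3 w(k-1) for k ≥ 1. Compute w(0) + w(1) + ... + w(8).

w(1) = 3*7 = 21
w(2) = 3*21 = 63
w(3) = 3*63 = 189
w(4) = 3*189 = 567
w(5) = 3*567 = 1701
w(6) = 3*1701 = 5103
w(7) = 3*5103 = 15309
w(8) = 3*15309 = 45927
Sum = 7 + 21 + 63 + 189 + 567 + 1701 + 5103 + 15309 + 45927 = 68887

68887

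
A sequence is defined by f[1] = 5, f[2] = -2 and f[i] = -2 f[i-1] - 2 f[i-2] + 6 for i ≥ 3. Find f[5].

-14

f[3] = -2*(-2) - 2*5 + 6 = 0
f[4] = -2*0 - 2*(-2) + 6 = 10
f[5] = -2*10 - 2*0 + 6 = -14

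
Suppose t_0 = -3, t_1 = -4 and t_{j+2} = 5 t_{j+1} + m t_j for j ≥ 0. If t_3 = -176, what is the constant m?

t_2 = -20 - 3m
t_3 = -100 - 19m
So -100 - 19m = -176, giving m = 4.

4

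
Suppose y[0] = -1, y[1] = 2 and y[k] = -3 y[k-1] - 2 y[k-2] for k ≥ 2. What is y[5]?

32

y[2] = -3(2) - 2(-1) = -4
y[3] = -3(-4) - 2(2) = 8
y[4] = -3(8) - 2(-4) = -16
y[5] = -3(-16) - 2(8) = 32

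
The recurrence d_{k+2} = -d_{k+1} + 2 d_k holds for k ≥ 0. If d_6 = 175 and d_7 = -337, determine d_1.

-1

Rearranging, d_{k-2} = (d_k + d_{k-1}) / 2.
d_5 = (-337 + 175) / 2 = -162/2 = -81
d_4 = (175 + (-81)) / 2 = 94/2 = 47
d_3 = (-81 + 47) / 2 = -34/2 = -17
d_2 = (47 + (-17)) / 2 = 30/2 = 15
d_1 = (-17 + 15) / 2 = -2/2 = -1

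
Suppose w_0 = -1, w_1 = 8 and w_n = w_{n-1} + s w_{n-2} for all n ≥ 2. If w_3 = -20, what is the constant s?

-4

w_2 = 8 - s
w_3 = 8 + 7s
So 8 + 7s = -20, giving s = -4.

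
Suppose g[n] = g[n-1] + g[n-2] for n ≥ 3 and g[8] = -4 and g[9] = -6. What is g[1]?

6

Rearranging, g[n-2] = g[n] - g[n-1].
g[7] = -6 - (-4) = -2
g[6] = -4 - (-2) = -2
g[5] = -2 - (-2) = 0
g[4] = -2 - 0 = -2
g[3] = 0 - (-2) = 2
g[2] = -2 - 2 = -4
g[1] = 2 - (-4) = 6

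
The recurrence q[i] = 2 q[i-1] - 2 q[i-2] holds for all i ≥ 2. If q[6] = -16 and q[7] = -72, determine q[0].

Rearranging, q[i-2] = (q[i] - 2 q[i-1]) / -2.
q[5] = (-72 - 2*(-16)) / -2 = -40/-2 = 20
q[4] = (-16 - 2*20) / -2 = -56/-2 = 28
q[3] = (20 - 2*28) / -2 = -36/-2 = 18
q[2] = (28 - 2*18) / -2 = -8/-2 = 4
q[1] = (18 - 2*4) / -2 = 10/-2 = -5
q[0] = (4 - 2*(-5)) / -2 = 14/-2 = -7

-7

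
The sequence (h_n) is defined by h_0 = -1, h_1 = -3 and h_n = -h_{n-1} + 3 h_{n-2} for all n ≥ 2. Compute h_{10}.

h_2 = -(-3) + 3·(-1) = 0
h_3 = -0 + 3·(-3) = -9
h_4 = -(-9) + 3·0 = 9
h_5 = -9 + 3·(-9) = -36
h_6 = -(-36) + 3·9 = 63
h_7 = -63 + 3·(-36) = -171
h_8 = -(-171) + 3·63 = 360
h_9 = -360 + 3·(-171) = -873
h_{10} = -(-873) + 3·360 = 1953

1953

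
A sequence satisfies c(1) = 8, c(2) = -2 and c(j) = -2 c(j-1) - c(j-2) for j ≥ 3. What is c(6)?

22

c(3) = -2*(-2) - 8 = -4
c(4) = -2*(-4) - (-2) = 10
c(5) = -2*10 - (-4) = -16
c(6) = -2*(-16) - 10 = 22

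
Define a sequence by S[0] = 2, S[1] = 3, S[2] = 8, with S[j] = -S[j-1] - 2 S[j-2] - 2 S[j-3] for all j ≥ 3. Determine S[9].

S[3] = -8 - 2·3 - 2·2 = -18
S[4] = -(-18) - 2·8 - 2·3 = -4
S[5] = -(-4) - 2·(-18) - 2·8 = 24
S[6] = -24 - 2·(-4) - 2·(-18) = 20
S[7] = -20 - 2·24 - 2·(-4) = -60
S[8] = -(-60) - 2·20 - 2·24 = -28
S[9] = -(-28) - 2·(-60) - 2·20 = 108

108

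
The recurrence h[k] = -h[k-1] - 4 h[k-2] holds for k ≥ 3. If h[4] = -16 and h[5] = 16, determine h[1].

Rearranging, h[k-2] = (h[k] + h[k-1]) / -4.
h[3] = (16 + (-16)) / -4 = 0/-4 = 0
h[2] = (-16 + 0) / -4 = -16/-4 = 4
h[1] = (0 + 4) / -4 = 4/-4 = -1

-1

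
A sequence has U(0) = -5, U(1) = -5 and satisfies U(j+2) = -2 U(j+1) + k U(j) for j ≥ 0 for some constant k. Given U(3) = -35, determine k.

-3

U(2) = 10 - 5k
U(3) = -20 + 5k
So -20 + 5k = -35, giving k = -3.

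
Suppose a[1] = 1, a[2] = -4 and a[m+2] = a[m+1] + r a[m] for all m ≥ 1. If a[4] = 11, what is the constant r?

a[3] = -4 + r
a[4] = -4 - 3r
So -4 - 3r = 11, giving r = -5.

-5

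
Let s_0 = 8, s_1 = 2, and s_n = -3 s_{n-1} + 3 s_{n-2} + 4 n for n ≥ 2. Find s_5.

s_2 = -3(2) + 3(8) + 8 = 26
s_3 = -3(26) + 3(2) + 12 = -60
s_4 = -3(-60) + 3(26) + 16 = 274
s_5 = -3(274) + 3(-60) + 20 = -982

-982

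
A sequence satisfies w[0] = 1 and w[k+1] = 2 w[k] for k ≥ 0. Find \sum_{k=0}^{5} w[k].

63

w[1] = 2(1) = 2
w[2] = 2(2) = 4
w[3] = 2(4) = 8
w[4] = 2(8) = 16
w[5] = 2(16) = 32
Sum = 1 + 2 + 4 + 8 + 16 + 32 = 63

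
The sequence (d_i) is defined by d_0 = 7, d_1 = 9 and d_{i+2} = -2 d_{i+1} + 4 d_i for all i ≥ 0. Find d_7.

320

d_2 = -2*9 + 4*7 = 10
d_3 = -2*10 + 4*9 = 16
d_4 = -2*16 + 4*10 = 8
d_5 = -2*8 + 4*16 = 48
d_6 = -2*48 + 4*8 = -64
d_7 = -2*(-64) + 4*48 = 320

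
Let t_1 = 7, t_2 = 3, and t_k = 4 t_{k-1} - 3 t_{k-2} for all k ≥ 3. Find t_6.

t_3 = 4*3 - 3*7 = -9
t_4 = 4*(-9) - 3*3 = -45
t_5 = 4*(-45) - 3*(-9) = -153
t_6 = 4*(-153) - 3*(-45) = -477

-477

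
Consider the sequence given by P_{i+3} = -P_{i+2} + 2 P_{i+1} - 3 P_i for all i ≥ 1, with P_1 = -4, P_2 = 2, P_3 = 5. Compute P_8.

110

P_4 = -5 + 2*2 - 3*(-4) = 11
P_5 = -11 + 2*5 - 3*2 = -7
P_6 = -(-7) + 2*11 - 3*5 = 14
P_7 = -14 + 2*(-7) - 3*11 = -61
P_8 = -(-61) + 2*14 - 3*(-7) = 110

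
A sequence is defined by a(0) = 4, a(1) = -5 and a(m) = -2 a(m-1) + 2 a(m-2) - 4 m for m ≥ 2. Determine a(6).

712

a(2) = -2·(-5) + 2·4 - 8 = 10
a(3) = -2·10 + 2·(-5) - 12 = -42
a(4) = -2·(-42) + 2·10 - 16 = 88
a(5) = -2·88 + 2·(-42) - 20 = -280
a(6) = -2·(-280) + 2·88 - 24 = 712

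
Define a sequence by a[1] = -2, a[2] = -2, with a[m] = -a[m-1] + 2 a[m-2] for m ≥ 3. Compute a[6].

-2

a[3] = -(-2) + 2(-2) = -2
a[4] = -(-2) + 2(-2) = -2
a[5] = -(-2) + 2(-2) = -2
a[6] = -(-2) + 2(-2) = -2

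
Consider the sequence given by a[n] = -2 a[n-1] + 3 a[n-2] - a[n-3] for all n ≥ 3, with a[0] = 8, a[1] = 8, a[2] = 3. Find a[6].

-197

a[3] = -2(3) + 3(8) - 8 = 10
a[4] = -2(10) + 3(3) - 8 = -19
a[5] = -2(-19) + 3(10) - 3 = 65
a[6] = -2(65) + 3(-19) - 10 = -197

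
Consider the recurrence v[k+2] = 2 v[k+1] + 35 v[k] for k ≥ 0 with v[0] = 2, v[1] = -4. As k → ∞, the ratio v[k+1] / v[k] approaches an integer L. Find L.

7

The characteristic equation is r^2 - 2r - 35 = 0, which factors as (r - 7)(r + 5) = 0.
So the roots are 7 and -5. Since |7| > |-5| and the coefficient of 7^k is non-zero, the ratio tends to 7.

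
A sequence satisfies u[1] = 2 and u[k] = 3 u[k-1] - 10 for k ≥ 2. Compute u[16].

-43046716

The fixed point is -10/(1 - 3) = 5, so u[k] - 5 = 3(u[k-1] - 5).
Hence u[k] = -3·3^{k-1} + 5.
u[16] = -3·3^{15} + 5 = -3·14348907 + 5 = -43046716.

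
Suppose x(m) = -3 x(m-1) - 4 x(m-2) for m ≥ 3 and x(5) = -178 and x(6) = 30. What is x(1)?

Rearranging, x(m-2) = (x(m) + 3 x(m-1)) / -4.
x(4) = (30 + 3*(-178)) / -4 = -504/-4 = 126
x(3) = (-178 + 3*126) / -4 = 200/-4 = -50
x(2) = (126 + 3*(-50)) / -4 = -24/-4 = 6
x(1) = (-50 + 3*6) / -4 = -32/-4 = 8

8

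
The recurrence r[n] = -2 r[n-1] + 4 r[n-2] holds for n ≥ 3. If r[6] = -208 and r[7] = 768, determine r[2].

Rearranging, r[n-2] = (r[n] + 2 r[n-1]) / 4.
r[5] = (768 + 2(-208)) / 4 = 352/4 = 88
r[4] = (-208 + 2(88)) / 4 = -32/4 = -8
r[3] = (88 + 2(-8)) / 4 = 72/4 = 18
r[2] = (-8 + 2(18)) / 4 = 28/4 = 7

7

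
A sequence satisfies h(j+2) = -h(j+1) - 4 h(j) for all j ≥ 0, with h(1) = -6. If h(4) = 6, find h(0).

4

Let h(0) = y.
h(2) = 6 - 4y
h(3) = 18 + 4y
h(4) = -42 + 12y
So -42 + 12y = 6, giving y = 4.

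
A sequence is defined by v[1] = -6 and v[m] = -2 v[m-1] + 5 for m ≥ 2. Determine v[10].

3927

v[2] = -2·(-6) + 5 = 17
v[3] = -2·17 + 5 = -29
v[4] = -2·(-29) + 5 = 63
v[5] = -2·63 + 5 = -121
v[6] = -2·(-121) + 5 = 247
v[7] = -2·247 + 5 = -489
v[8] = -2·(-489) + 5 = 983
v[9] = -2·983 + 5 = -1961
v[10] = -2·(-1961) + 5 = 3927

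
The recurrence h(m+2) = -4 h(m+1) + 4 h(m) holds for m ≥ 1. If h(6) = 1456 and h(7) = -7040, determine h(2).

Rearranging, h(m-2) = (h(m) + 4 h(m-1)) / 4.
h(5) = (-7040 + 4*1456) / 4 = -1216/4 = -304
h(4) = (1456 + 4*(-304)) / 4 = 240/4 = 60
h(3) = (-304 + 4*60) / 4 = -64/4 = -16
h(2) = (60 + 4*(-16)) / 4 = -4/4 = -1

-1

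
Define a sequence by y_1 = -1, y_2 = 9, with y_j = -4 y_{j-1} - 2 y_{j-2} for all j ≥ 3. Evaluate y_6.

1380

y_3 = -4·9 - 2·(-1) = -34
y_4 = -4·(-34) - 2·9 = 118
y_5 = -4·118 - 2·(-34) = -404
y_6 = -4·(-404) - 2·118 = 1380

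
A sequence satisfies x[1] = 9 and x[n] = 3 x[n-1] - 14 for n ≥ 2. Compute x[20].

2324522941

The fixed point is -14/(1 - 3) = 7, so x[n] - 7 = 3(x[n-1] - 7).
Hence x[n] = 2·3^{n-1} + 7.
x[20] = 2·3^{19} + 7 = 2·1162261467 + 7 = 2324522941.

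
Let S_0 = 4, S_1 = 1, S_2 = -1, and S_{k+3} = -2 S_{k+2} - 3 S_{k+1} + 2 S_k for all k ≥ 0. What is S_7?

-105

S_3 = -2·(-1) - 3·1 + 2·4 = 7
S_4 = -2·7 - 3·(-1) + 2·1 = -9
S_5 = -2·(-9) - 3·7 + 2·(-1) = -5
S_6 = -2·(-5) - 3·(-9) + 2·7 = 51
S_7 = -2·51 - 3·(-5) + 2·(-9) = -105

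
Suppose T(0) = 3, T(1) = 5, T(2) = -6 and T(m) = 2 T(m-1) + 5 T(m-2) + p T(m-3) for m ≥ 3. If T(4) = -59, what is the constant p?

T(3) = 13 + 3p
T(4) = -4 + 11p
So -4 + 11p = -59, giving p = -5.

-5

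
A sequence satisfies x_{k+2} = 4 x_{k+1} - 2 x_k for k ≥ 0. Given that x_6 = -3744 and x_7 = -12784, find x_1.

Rearranging, x_{k-2} = (x_k - 4 x_{k-1}) / -2.
x_5 = (-12784 - 4·(-3744)) / -2 = 2192/-2 = -1096
x_4 = (-3744 - 4·(-1096)) / -2 = 640/-2 = -320
x_3 = (-1096 - 4·(-320)) / -2 = 184/-2 = -92
x_2 = (-320 - 4·(-92)) / -2 = 48/-2 = -24
x_1 = (-92 - 4·(-24)) / -2 = 4/-2 = -2

-2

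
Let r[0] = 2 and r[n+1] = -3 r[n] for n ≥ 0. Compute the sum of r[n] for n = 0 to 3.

-40

r[1] = -3·2 = -6
r[2] = -3·(-6) = 18
r[3] = -3·18 = -54
Sum = 2 + (-6) + 18 + (-54) = -40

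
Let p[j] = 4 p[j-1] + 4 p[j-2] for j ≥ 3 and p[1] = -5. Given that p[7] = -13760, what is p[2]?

Let p[2] = w.
p[3] = -20 + 4w
p[4] = -80 + 20w
p[5] = -400 + 96w
p[6] = -1920 + 464w
p[7] = -9280 + 2240w
So -9280 + 2240w = -13760, giving w = -2.

-2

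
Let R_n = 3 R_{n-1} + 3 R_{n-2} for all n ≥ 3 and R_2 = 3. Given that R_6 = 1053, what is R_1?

4

Let R_1 = y.
R_3 = 9 + 3y
R_4 = 36 + 9y
R_5 = 135 + 36y
R_6 = 513 + 135y
So 513 + 135y = 1053, giving y = 4.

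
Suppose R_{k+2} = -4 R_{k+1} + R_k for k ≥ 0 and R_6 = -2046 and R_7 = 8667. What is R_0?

6

Rearranging, R_{k-2} = R_k + 4 R_{k-1}.
R_5 = 8667 + 4(-2046) = 483
R_4 = -2046 + 4(483) = -114
R_3 = 483 + 4(-114) = 27
R_2 = -114 + 4(27) = -6
R_1 = 27 + 4(-6) = 3
R_0 = -6 + 4(3) = 6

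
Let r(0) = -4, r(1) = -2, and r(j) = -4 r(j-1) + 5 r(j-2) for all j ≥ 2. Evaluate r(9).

651038

r(2) = -4(-2) + 5(-4) = -12
r(3) = -4(-12) + 5(-2) = 38
r(4) = -4(38) + 5(-12) = -212
r(5) = -4(-212) + 5(38) = 1038
r(6) = -4(1038) + 5(-212) = -5212
r(7) = -4(-5212) + 5(1038) = 26038
r(8) = -4(26038) + 5(-5212) = -130212
r(9) = -4(-130212) + 5(26038) = 651038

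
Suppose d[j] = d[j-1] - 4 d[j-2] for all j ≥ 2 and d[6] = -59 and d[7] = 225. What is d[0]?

-2

Rearranging, d[j-2] = (d[j] - d[j-1]) / -4.
d[5] = (225 - (-59)) / -4 = 284/-4 = -71
d[4] = (-59 - (-71)) / -4 = 12/-4 = -3
d[3] = (-71 - (-3)) / -4 = -68/-4 = 17
d[2] = (-3 - 17) / -4 = -20/-4 = 5
d[1] = (17 - 5) / -4 = 12/-4 = -3
d[0] = (5 - (-3)) / -4 = 8/-4 = -2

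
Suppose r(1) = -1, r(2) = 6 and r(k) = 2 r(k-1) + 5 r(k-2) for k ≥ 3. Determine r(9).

18583

r(3) = 2(6) + 5(-1) = 7
r(4) = 2(7) + 5(6) = 44
r(5) = 2(44) + 5(7) = 123
r(6) = 2(123) + 5(44) = 466
r(7) = 2(466) + 5(123) = 1547
r(8) = 2(1547) + 5(466) = 5424
r(9) = 2(5424) + 5(1547) = 18583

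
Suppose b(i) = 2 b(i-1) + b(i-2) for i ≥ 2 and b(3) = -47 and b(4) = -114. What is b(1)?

Rearranging, b(i-2) = b(i) - 2 b(i-1).
b(2) = -114 - 2(-47) = -20
b(1) = -47 - 2(-20) = -7

-7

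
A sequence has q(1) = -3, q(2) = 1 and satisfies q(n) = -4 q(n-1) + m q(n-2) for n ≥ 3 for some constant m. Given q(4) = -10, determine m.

q(3) = -4 - 3m
q(4) = 16 + 13m
So 16 + 13m = -10, giving m = -2.

-2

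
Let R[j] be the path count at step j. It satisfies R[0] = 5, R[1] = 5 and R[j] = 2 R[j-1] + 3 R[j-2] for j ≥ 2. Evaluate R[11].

442865

R[2] = 2(5) + 3(5) = 25
R[3] = 2(25) + 3(5) = 65
R[4] = 2(65) + 3(25) = 205
R[5] = 2(205) + 3(65) = 605
R[6] = 2(605) + 3(205) = 1825
R[7] = 2(1825) + 3(605) = 5465
R[8] = 2(5465) + 3(1825) = 16405
R[9] = 2(16405) + 3(5465) = 49205
R[10] = 2(49205) + 3(16405) = 147625
R[11] = 2(147625) + 3(49205) = 442865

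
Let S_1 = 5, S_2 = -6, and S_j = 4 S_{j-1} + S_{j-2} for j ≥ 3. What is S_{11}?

-2005075

S_3 = 4·(-6) + 5 = -19
S_4 = 4·(-19) + (-6) = -82
S_5 = 4·(-82) + (-19) = -347
S_6 = 4·(-347) + (-82) = -1470
S_7 = 4·(-1470) + (-347) = -6227
S_8 = 4·(-6227) + (-1470) = -26378
S_9 = 4·(-26378) + (-6227) = -111739
S_{10} = 4·(-111739) + (-26378) = -473334
S_{11} = 4·(-473334) + (-111739) = -2005075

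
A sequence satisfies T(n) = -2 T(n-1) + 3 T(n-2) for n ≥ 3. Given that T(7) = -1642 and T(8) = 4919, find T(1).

Rearranging, T(n-2) = (T(n) + 2 T(n-1)) / 3.
T(6) = (4919 + 2(-1642)) / 3 = 1635/3 = 545
T(5) = (-1642 + 2(545)) / 3 = -552/3 = -184
T(4) = (545 + 2(-184)) / 3 = 177/3 = 59
T(3) = (-184 + 2(59)) / 3 = -66/3 = -22
T(2) = (59 + 2(-22)) / 3 = 15/3 = 5
T(1) = (-22 + 2(5)) / 3 = -12/3 = -4

-4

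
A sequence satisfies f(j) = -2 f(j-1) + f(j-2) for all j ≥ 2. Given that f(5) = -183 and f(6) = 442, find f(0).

8

Rearranging, f(j-2) = f(j) + 2 f(j-1).
f(4) = 442 + 2·(-183) = 76
f(3) = -183 + 2·76 = -31
f(2) = 76 + 2·(-31) = 14
f(1) = -31 + 2·14 = -3
f(0) = 14 + 2·(-3) = 8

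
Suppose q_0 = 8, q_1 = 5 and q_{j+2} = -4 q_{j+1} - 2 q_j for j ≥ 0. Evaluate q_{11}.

2516576

q_2 = -4·5 - 2·8 = -36
q_3 = -4·(-36) - 2·5 = 134
q_4 = -4·134 - 2·(-36) = -464
q_5 = -4·(-464) - 2·134 = 1588
q_6 = -4·1588 - 2·(-464) = -5424
q_7 = -4·(-5424) - 2·1588 = 18520
q_8 = -4·18520 - 2·(-5424) = -63232
q_9 = -4·(-63232) - 2·18520 = 215888
q_{10} = -4·215888 - 2·(-63232) = -737088
q_{11} = -4·(-737088) - 2·215888 = 2516576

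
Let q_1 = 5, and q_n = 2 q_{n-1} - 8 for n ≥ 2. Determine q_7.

q_2 = 2·5 - 8 = 2
q_3 = 2·2 - 8 = -4
q_4 = 2·(-4) - 8 = -16
q_5 = 2·(-16) - 8 = -40
q_6 = 2·(-40) - 8 = -88
q_7 = 2·(-88) - 8 = -184

-184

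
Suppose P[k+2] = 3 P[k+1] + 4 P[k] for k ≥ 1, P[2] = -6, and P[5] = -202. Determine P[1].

2

Let P[1] = y.
P[3] = -18 + 4y
P[4] = -78 + 12y
P[5] = -306 + 52y
So -306 + 52y = -202, giving y = 2.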